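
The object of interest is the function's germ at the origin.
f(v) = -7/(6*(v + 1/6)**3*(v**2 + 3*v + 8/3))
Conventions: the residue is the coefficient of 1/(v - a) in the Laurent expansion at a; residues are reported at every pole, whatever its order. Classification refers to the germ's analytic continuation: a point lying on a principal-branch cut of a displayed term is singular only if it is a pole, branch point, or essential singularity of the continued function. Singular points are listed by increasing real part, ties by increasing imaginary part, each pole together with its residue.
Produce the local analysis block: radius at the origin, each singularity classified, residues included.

Denominator factor (v + 1/6)^3: pole of order 3 at -1/6, modulus 1/6.
Denominator factor (v**2 + 3*v + 8/3): discriminant -5/3, complex-conjugate roots (-3/2) + ((1/6)*sqrt(15))*i and (-3/2) - ((1/6)*sqrt(15))*i; poles of order 1, moduli (2/3)*sqrt(6) and (2/3)*sqrt(6).
The radius of convergence is the smallest modulus among the singular points: 1/6.
The factor v**2 + 3*v + 8/3 splits as (v - a)(v - a') with a = (-3/2) - ((1/6)*sqrt(15))*i, a' = (-3/2) + ((1/6)*sqrt(15))*i. At the order-1 pole a set g(v) = (v - a)*f(v) = [-7/(6*(v + 1/6)**3)] / (v - a').
Simple pole: residue = g(a) at a = (-3/2) - ((1/6)*sqrt(15))*i, which is (133812/493039) + ((38304/2465195)*sqrt(15))*i.
The factor v**2 + 3*v + 8/3 splits as (v - a)(v - a') with a = (-3/2) + ((1/6)*sqrt(15))*i, a' = (-3/2) - ((1/6)*sqrt(15))*i. At the order-1 pole a set g(v) = (v - a)*f(v) = [-7/(6*(v + 1/6)**3)] / (v - a').
Simple pole: residue = g(a) at a = (-3/2) + ((1/6)*sqrt(15))*i, which is (133812/493039) - ((38304/2465195)*sqrt(15))*i.
At the order-3 pole -1/6 set g(v) = (v - (-1/6))^3*f(v) = -7/(6*(v**2 + 3*v + 8/3)).
Order-3 pole: residue = g''(a)/2; g''(-1/6) = -535248/493039, so the residue is -267624/493039.
List the singular points by increasing real part (a conjugate pair: the negative imaginary part first).

Radius of convergence at 0: 1/6.
At (-3/2) - ((1/6)*sqrt(15))*i: a pole of order 1; residue (133812/493039) + ((38304/2465195)*sqrt(15))*i.
At (-3/2) + ((1/6)*sqrt(15))*i: a pole of order 1; residue (133812/493039) - ((38304/2465195)*sqrt(15))*i.
At -1/6: a pole of order 3; residue -267624/493039.


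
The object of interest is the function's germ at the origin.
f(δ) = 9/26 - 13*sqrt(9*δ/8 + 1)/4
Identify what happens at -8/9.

The term (-13/4)*sqrt(1 - δ/(-8/9)) has argument 1 - -8/9/(-8/9) = 0 at -8/9: a square-root (algebraic, two-sheeted) branch point; the remaining terms are analytic or single-valued there.

The point is an algebraic (square-root) branch point.


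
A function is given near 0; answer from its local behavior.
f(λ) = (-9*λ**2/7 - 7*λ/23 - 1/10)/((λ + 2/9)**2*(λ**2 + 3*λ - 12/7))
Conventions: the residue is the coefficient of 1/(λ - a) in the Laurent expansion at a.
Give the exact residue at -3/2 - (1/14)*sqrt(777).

The residue is 27931311/803934640 + (2322373383/208219071760)*sqrt(777).

The factor λ**2 + 3*λ - 12/7 splits as (λ - a)(λ - a') with a = -3/2 - (1/14)*sqrt(777), a' = -3/2 + (1/14)*sqrt(777). At the order-1 pole a set g(λ) = (λ - a)*f(λ) = [(-9*λ**2/7 - 7*λ/23 - 1/10)/(λ + 2/9)**2] / (λ - a').
Simple pole: residue = g(a) at a = -3/2 - (1/14)*sqrt(777), which is 27931311/803934640 + (2322373383/208219071760)*sqrt(777).


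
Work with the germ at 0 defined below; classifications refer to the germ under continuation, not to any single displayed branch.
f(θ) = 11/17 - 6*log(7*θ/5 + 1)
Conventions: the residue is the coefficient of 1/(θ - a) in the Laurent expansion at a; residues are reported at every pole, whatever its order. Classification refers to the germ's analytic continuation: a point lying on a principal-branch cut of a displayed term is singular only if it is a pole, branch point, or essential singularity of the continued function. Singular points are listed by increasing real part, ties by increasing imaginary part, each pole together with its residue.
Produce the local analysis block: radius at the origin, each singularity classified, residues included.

Branch term (-6)*log(1 - θ/(-5/7)): its argument vanishes at θ = -5/7, a logarithmic branch point, modulus 5/7.
The radius of convergence is the smallest modulus among the singular points: 5/7.

Radius of convergence at 0: 5/7.
At -5/7: a logarithmic branch point.


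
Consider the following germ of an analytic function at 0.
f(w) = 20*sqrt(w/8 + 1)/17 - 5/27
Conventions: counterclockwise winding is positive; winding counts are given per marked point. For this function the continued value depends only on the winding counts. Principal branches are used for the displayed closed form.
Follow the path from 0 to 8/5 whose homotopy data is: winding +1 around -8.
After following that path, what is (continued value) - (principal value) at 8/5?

The rational part is single-valued and drops out of the difference; each branch term changes only by its own monodromy.
(20/17)*sqrt(1 - w/(-8)): winding +1 is odd, the square root flips sign, contributing -2*(20/17)*sqrt(1 - (8/5)/(-8)) = -2*(20/17)*sqrt(6/5) = -(8/17)*sqrt(30).
Summing the contributions at w = 8/5 gives -(8/17)*sqrt(30).

Continued minus principal equals -(8/17)*sqrt(30).


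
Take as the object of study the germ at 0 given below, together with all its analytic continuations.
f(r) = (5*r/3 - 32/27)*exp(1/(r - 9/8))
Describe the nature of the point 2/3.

There is no denominator, hence no pole anywhere.
The essential point of exp(1/(r - (9/8))) is 9/8, not 2/3.
So the germ continues analytically to 2/3.

The point is a regular point.


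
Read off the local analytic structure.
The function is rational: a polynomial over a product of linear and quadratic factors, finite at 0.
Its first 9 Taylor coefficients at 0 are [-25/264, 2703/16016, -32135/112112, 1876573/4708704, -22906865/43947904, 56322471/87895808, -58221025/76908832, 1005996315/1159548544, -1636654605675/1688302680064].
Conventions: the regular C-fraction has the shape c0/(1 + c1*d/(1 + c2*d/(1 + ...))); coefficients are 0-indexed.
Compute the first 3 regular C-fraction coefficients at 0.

The regular C-fraction coefficients are [-25/264, 8109/4550, -1030877/12298650].

Taylor coefficients (read off): a_0 = -25/264, a_1 = 2703/16016, a_2 = -32135/112112.
c0 = a_0 = -25/264. Peel one level at a time: if S = 1 + c*d/S' with S'(0) = 1, then c is the d-coefficient of S and S' = c*d/(S - 1).
S_1 = c0/f = 1 + (8109/4550)*d + (3092631/20702500)*d^2 + ...; c1 = 8109/4550.
S_2 = c1*d/(S_1 - 1) = 1 + (-1030877/12298650)*d + ...; c2 = -1030877/12298650.


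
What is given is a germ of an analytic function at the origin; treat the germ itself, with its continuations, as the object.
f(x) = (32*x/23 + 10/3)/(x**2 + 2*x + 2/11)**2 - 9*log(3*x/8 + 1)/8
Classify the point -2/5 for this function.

Denominator factors: x**2 + 2*x + 2/11 = -126/275 at x = -2/5 — none vanishes.
Branch term log(1 - x/(-8/3)): argument at -2/5 is 17/20, nonzero, so -2/5 is not its branch point (a point on a principal cut is still regular for the continued germ).
So the germ continues analytically to -2/5.

The point is a regular point.


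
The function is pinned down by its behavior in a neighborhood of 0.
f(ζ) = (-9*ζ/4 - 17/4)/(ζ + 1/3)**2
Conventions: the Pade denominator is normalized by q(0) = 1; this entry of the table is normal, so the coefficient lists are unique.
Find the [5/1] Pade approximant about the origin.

Taylor coefficients needed (expand at 0): a_0 = -153/4, a_1 = 837/4, a_2 = -3645/4, a_3 = 14337/4, a_4 = -53217/4, a_5 = 190269/4, a_6 = -662661/4.
Write the denominator as Q(ζ) = 1 + q1*ζ. Requiring Q*f - P = O(ζ^7) with deg P <= 5 kills the coefficients of ζ^6..ζ^6 in Q*f:
  ζ^6: a_6 + q1*a_5 = 0, i.e. -662661/4 + (190269/4)*q1 = 0.
Solving this linear system: q1 = 101/29.
The numerator is Q*f truncated at degree 5: P0 = a_0 = -153/4; P1 = a_1 + q1*a_0 = 2205/29; P2 = a_2 + q1*a_1 = -5292/29; P3 = a_3 + q1*a_2 = 11907/29; P4 = a_4 + q1*a_3 = -23814/29; P5 = a_5 + q1*a_4 = 35721/29.

The Pade approximant has numerator coefficients [-153/4, 2205/29, -5292/29, 11907/29, -23814/29, 35721/29]; denominator coefficients [1, 101/29].


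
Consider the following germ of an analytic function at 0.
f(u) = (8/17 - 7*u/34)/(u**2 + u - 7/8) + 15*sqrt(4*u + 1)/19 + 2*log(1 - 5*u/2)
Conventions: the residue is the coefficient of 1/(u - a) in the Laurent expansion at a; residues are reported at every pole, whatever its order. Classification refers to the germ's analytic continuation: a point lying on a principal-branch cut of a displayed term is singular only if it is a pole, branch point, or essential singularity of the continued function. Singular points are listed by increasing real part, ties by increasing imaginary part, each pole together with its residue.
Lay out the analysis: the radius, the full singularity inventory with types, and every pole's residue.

Radius of convergence at 0: 1/4.
At -1/2 - (3/4)*sqrt(2): a pole of order 1; residue -7/68 - (13/68)*sqrt(2).
At -1/4: an algebraic (square-root) branch point.
At 2/5: a logarithmic branch point.
At -1/2 + (3/4)*sqrt(2): a pole of order 1; residue -7/68 + (13/68)*sqrt(2).

Denominator factor (u**2 + u - 7/8): discriminant 9/2, real irrational roots -1/2 + (3/4)*sqrt(2) and -1/2 - (3/4)*sqrt(2); poles of order 1, moduli -1/2 + (3/4)*sqrt(2) and 1/2 + (3/4)*sqrt(2).
Branch term (15/19)*sqrt(1 - u/(-1/4)): its argument vanishes at u = -1/4, a square-root branch point, modulus 1/4.
Branch term (2)*log(1 - u/(2/5)): its argument vanishes at u = 2/5, a logarithmic branch point, modulus 2/5.
The radius of convergence is the smallest modulus among the singular points: 1/4.
The branch terms are analytic at -1/2 - (3/4)*sqrt(2) and contribute nothing to the residue; only the rational part matters.
The factor u**2 + u - 7/8 splits as (u - a)(u - a') with a = -1/2 - (3/4)*sqrt(2), a' = -1/2 + (3/4)*sqrt(2). At the order-1 pole a set g(u) = (u - a)*(rational part) = [8/17 - 7*u/34] / (u - a').
Simple pole: residue = g(a) at a = -1/2 - (3/4)*sqrt(2), which is -7/68 - (13/68)*sqrt(2).
The branch terms are analytic at -1/2 + (3/4)*sqrt(2) and contribute nothing to the residue; only the rational part matters.
The factor u**2 + u - 7/8 splits as (u - a)(u - a') with a = -1/2 + (3/4)*sqrt(2), a' = -1/2 - (3/4)*sqrt(2). At the order-1 pole a set g(u) = (u - a)*(rational part) = [8/17 - 7*u/34] / (u - a').
Simple pole: residue = g(a) at a = -1/2 + (3/4)*sqrt(2), which is -7/68 + (13/68)*sqrt(2).
List the singular points by increasing real part (a conjugate pair: the negative imaginary part first).


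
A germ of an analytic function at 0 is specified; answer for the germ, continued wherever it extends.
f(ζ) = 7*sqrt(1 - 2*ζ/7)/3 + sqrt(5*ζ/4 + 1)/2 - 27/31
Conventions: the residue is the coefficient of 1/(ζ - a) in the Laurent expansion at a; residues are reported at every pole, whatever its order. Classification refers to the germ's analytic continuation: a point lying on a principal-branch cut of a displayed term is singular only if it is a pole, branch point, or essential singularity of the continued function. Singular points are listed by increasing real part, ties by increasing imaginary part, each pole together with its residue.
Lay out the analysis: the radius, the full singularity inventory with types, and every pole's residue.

Branch term (7/3)*sqrt(1 - ζ/(7/2)): its argument vanishes at ζ = 7/2, a square-root branch point, modulus 7/2.
Branch term (1/2)*sqrt(1 - ζ/(-4/5)): its argument vanishes at ζ = -4/5, a square-root branch point, modulus 4/5.
The radius of convergence is the smallest modulus among the singular points: 4/5.
List the singular points by increasing real part (a conjugate pair: the negative imaginary part first).

Radius of convergence at 0: 4/5.
At -4/5: an algebraic (square-root) branch point.
At 7/2: an algebraic (square-root) branch point.


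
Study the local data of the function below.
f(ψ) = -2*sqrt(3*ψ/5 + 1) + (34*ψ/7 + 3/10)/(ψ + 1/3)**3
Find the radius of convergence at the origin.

The radius of convergence is 1/3.

Denominator factor (ψ + 1/3)^3: pole of order 3 at -1/3, modulus 1/3.
Branch term (-2)*sqrt(1 - ψ/(-5/3)): its argument vanishes at ψ = -5/3, a square-root branch point, modulus 5/3.
The radius of convergence is the smallest modulus among the singular points: 1/3.


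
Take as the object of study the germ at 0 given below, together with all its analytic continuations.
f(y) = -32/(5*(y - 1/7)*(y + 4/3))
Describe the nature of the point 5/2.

Denominator factors: y - 1/7 = 33/14 at y = 5/2; y + 4/3 = 23/6 at y = 5/2 — none vanishes.
So the germ continues analytically to 5/2.

The point is a regular point.


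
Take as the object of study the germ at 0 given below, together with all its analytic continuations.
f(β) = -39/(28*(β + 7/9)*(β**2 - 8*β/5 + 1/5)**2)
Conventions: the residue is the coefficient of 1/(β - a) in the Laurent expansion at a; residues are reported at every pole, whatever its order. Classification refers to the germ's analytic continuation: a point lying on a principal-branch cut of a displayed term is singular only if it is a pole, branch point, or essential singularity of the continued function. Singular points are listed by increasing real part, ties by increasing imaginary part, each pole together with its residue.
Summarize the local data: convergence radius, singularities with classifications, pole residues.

Radius of convergence at 0: 4/5 - (1/5)*sqrt(11).
At -7/9: a pole of order 1; residue -255879/771568.
At 4/5 - (1/5)*sqrt(11): a pole of order 2; residue 255879/1543136 - (922077/5834983)*sqrt(11).
At 4/5 + (1/5)*sqrt(11): a pole of order 2; residue 255879/1543136 + (922077/5834983)*sqrt(11).


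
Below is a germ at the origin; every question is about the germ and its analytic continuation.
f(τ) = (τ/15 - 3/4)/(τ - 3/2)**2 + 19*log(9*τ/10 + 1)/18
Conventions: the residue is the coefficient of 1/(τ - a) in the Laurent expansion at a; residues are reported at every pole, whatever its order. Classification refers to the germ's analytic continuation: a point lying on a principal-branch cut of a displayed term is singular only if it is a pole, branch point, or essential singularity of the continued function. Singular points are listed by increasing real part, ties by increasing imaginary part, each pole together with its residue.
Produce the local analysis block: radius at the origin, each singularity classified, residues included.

Denominator factor (τ - 3/2)^2: pole of order 2 at 3/2, modulus 3/2.
Branch term (19/18)*log(1 - τ/(-10/9)): its argument vanishes at τ = -10/9, a logarithmic branch point, modulus 10/9.
The radius of convergence is the smallest modulus among the singular points: 10/9.
The branch term is analytic at 3/2 and contributes nothing to the residue; only the rational part matters.
At the order-2 pole 3/2 set g(τ) = (τ - (3/2))^2*(rational part) = τ/15 - 3/4.
Order-2 pole: residue = g'(a); g'(3/2) = 1/15, so the residue is 1/15.
List the singular points by increasing real part (a conjugate pair: the negative imaginary part first).

Radius of convergence at 0: 10/9.
At -10/9: a logarithmic branch point.
At 3/2: a pole of order 2; residue 1/15.


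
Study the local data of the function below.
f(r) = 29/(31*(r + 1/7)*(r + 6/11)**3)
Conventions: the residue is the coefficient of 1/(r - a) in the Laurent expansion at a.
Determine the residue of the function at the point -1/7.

The residue is 13239457/923521.

At the order-1 pole -1/7 set g(r) = (r - (-1/7))*f(r) = 29/(31*(r + 6/11)**3).
Simple pole: residue = g(a) at a = -1/7, which is 13239457/923521.


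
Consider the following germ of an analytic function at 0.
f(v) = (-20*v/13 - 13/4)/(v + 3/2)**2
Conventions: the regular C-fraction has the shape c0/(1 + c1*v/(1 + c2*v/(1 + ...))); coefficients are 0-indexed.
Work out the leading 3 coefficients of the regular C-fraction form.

The regular C-fraction coefficients are [-13/9, 436/507, -2401/55263].

Taylor coefficients (expand at 0): a_0 = -13/9, a_1 = 436/351, a_2 = -356/351.
c0 = a_0 = -13/9. Peel one level at a time: if S = 1 + c*v/S' with S'(0) = 1, then c is the v-coefficient of S and S' = c*v/(S - 1).
S_1 = c0/f = 1 + (436/507)*v + (9604/257049)*v^2 + ...; c1 = 436/507.
S_2 = c1*v/(S_1 - 1) = 1 + (-2401/55263)*v + ...; c2 = -2401/55263.


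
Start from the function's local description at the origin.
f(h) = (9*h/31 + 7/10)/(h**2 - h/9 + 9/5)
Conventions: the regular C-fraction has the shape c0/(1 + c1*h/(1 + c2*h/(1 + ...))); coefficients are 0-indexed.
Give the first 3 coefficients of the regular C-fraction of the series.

Taylor coefficients (expand at 0): a_0 = 7/18, a_1 = 8375/45198, a_2 = -374545/1830519.
c0 = a_0 = 7/18. Peel one level at a time: if S = 1 + c*h/S' with S'(0) = 1, then c is the h-coefficient of S and S' = c*h/(S - 1).
S_1 = c0/f = 1 + (-8375/17577)*h + (319195/423801)*h^2 + ...; c1 = -8375/17577.
S_2 = c1*h/(S_1 - 1) = 1 + (574551/363475)*h + ...; c2 = 574551/363475.

The regular C-fraction coefficients are [7/18, -8375/17577, 574551/363475].


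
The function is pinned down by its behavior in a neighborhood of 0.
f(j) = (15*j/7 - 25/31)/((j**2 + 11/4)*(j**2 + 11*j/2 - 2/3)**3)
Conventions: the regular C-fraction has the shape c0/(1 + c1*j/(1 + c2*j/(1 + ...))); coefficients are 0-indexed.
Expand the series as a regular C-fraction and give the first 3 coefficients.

Taylor coefficients (expand at 0): a_0 = 675/682, a_1 = 417555/19096, a_2 = 4650885/13552.
c0 = a_0 = 675/682. Peel one level at a time: if S = 1 + c*j/S' with S'(0) = 1, then c is the j-coefficient of S and S' = c*j/(S - 1).
S_1 = c0/f = 1 + (-3093/140)*j + (30474469/215600)*j^2 + ...; c1 = -3093/140.
S_2 = c1*j/(S_1 - 1) = 1 + (30474469/4763220)*j + ...; c2 = 30474469/4763220.

The regular C-fraction coefficients are [675/682, -3093/140, 30474469/4763220].


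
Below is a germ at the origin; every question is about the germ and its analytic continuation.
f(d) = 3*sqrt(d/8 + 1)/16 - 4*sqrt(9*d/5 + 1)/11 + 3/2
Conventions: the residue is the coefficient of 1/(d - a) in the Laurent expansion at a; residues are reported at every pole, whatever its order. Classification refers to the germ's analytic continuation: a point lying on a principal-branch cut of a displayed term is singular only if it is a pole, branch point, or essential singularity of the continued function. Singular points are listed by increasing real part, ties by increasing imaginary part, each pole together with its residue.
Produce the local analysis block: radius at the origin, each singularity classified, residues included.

Branch term (3/16)*sqrt(1 - d/(-8)): its argument vanishes at d = -8, a square-root branch point, modulus 8.
Branch term (-4/11)*sqrt(1 - d/(-5/9)): its argument vanishes at d = -5/9, a square-root branch point, modulus 5/9.
The radius of convergence is the smallest modulus among the singular points: 5/9.
List the singular points by increasing real part (a conjugate pair: the negative imaginary part first).

Radius of convergence at 0: 5/9.
At -8: an algebraic (square-root) branch point.
At -5/9: an algebraic (square-root) branch point.


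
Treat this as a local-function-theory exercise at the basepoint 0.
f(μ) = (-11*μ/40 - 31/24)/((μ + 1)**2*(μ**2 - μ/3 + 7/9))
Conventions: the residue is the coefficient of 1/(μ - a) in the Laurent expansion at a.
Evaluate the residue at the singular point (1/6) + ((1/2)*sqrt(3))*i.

The residue is (9567/28880) + ((561/5776)*sqrt(3))*i.

The factor μ**2 - μ/3 + 7/9 splits as (μ - a)(μ - a') with a = (1/6) + ((1/2)*sqrt(3))*i, a' = (1/6) - ((1/2)*sqrt(3))*i. At the order-1 pole a set g(μ) = (μ - a)*f(μ) = [(-11*μ/40 - 31/24)/(μ + 1)**2] / (μ - a').
Simple pole: residue = g(a) at a = (1/6) + ((1/2)*sqrt(3))*i, which is (9567/28880) + ((561/5776)*sqrt(3))*i.


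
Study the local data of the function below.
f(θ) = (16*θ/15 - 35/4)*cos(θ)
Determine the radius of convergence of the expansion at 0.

The radius of convergence is infinite.

The factor cos(θ) is entire and contributes no finite singular point.
The polynomial part has no poles.
No finite singular points: the Taylor series at 0 converges everywhere.


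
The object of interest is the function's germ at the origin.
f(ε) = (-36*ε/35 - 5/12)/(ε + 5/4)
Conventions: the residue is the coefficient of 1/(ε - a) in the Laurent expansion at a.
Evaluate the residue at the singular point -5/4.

At the order-1 pole -5/4 set g(ε) = (ε - (-5/4))*f(ε) = -36*ε/35 - 5/12.
Simple pole: residue = g(a) at a = -5/4, which is 73/84.

The residue is 73/84.


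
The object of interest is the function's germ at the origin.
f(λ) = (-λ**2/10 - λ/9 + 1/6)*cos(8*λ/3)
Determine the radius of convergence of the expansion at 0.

The factor cos(8*λ/3) is entire and contributes no finite singular point.
The polynomial part has no poles.
No finite singular points: the Taylor series at 0 converges everywhere.

The radius of convergence is infinite.


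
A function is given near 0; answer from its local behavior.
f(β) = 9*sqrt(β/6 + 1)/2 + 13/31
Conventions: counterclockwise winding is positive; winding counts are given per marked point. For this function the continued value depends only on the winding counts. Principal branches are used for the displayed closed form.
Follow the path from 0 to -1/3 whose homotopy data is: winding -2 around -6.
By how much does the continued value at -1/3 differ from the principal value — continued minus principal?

Continued minus principal equals 0.

The rational part is single-valued and drops out of the difference; each branch term changes only by its own monodromy.
(9/2)*sqrt(1 - β/(-6)): winding -2 is even, the square root returns to the same sheet, contribution 0.
Summing the contributions at β = -1/3 gives 0.


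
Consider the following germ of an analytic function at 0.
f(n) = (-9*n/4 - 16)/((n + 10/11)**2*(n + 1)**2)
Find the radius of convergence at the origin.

The radius of convergence is 10/11.

Denominator factor (n + 10/11)^2: pole of order 2 at -10/11, modulus 10/11.
Denominator factor (n + 1)^2: pole of order 2 at -1, modulus 1.
The radius of convergence is the smallest modulus among the singular points: 10/11.


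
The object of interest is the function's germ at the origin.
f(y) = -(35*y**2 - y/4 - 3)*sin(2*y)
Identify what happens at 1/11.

There is no denominator, hence no pole anywhere.
The factor -sin(2*y) is entire.
So the germ continues analytically to 1/11.

The point is a regular point.


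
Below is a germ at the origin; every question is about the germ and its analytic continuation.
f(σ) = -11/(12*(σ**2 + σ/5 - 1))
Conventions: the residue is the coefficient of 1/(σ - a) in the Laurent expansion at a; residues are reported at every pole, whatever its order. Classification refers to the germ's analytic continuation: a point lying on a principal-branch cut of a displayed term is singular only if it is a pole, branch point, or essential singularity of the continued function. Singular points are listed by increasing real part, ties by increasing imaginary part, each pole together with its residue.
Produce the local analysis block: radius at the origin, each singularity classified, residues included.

Radius of convergence at 0: -1/10 + (1/10)*sqrt(101).
At -1/10 - (1/10)*sqrt(101): a pole of order 1; residue (55/1212)*sqrt(101).
At -1/10 + (1/10)*sqrt(101): a pole of order 1; residue -(55/1212)*sqrt(101).

Denominator factor (σ**2 + σ/5 - 1): discriminant 101/25, real irrational roots -1/10 + (1/10)*sqrt(101) and -1/10 - (1/10)*sqrt(101); poles of order 1, moduli -1/10 + (1/10)*sqrt(101) and 1/10 + (1/10)*sqrt(101).
The radius of convergence is the smallest modulus among the singular points: -1/10 + (1/10)*sqrt(101).
The factor σ**2 + σ/5 - 1 splits as (σ - a)(σ - a') with a = -1/10 - (1/10)*sqrt(101), a' = -1/10 + (1/10)*sqrt(101). At the order-1 pole a set g(σ) = (σ - a)*f(σ) = [-11/12] / (σ - a').
Simple pole: residue = g(a) at a = -1/10 - (1/10)*sqrt(101), which is (55/1212)*sqrt(101).
The factor σ**2 + σ/5 - 1 splits as (σ - a)(σ - a') with a = -1/10 + (1/10)*sqrt(101), a' = -1/10 - (1/10)*sqrt(101). At the order-1 pole a set g(σ) = (σ - a)*f(σ) = [-11/12] / (σ - a').
Simple pole: residue = g(a) at a = -1/10 + (1/10)*sqrt(101), which is -(55/1212)*sqrt(101).
List the singular points by increasing real part (a conjugate pair: the negative imaginary part first).


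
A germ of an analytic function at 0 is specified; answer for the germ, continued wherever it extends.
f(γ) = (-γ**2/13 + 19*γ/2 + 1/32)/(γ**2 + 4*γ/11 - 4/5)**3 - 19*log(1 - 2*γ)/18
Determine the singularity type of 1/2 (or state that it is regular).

The point is a logarithmic branch point.

The term (-19/18)*log(1 - γ/(1/2)) has argument 1 - 1/2/(1/2) = 0 at 1/2: a logarithmic (infinitely-sheeted) branch point; the remaining terms are analytic or single-valued there.


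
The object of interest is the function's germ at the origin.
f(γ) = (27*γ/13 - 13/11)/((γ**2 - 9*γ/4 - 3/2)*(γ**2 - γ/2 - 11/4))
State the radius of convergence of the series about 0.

The radius of convergence is -9/8 + (1/8)*sqrt(177).

Denominator factor (γ**2 - 9*γ/4 - 3/2): discriminant 177/16, real irrational roots 9/8 + (1/8)*sqrt(177) and 9/8 - (1/8)*sqrt(177); poles of order 1, moduli 9/8 + (1/8)*sqrt(177) and -9/8 + (1/8)*sqrt(177).
Denominator factor (γ**2 - γ/2 - 11/4): discriminant 45/4, real irrational roots 1/4 + (3/4)*sqrt(5) and 1/4 - (3/4)*sqrt(5); poles of order 1, moduli 1/4 + (3/4)*sqrt(5) and -1/4 + (3/4)*sqrt(5).
The radius of convergence is the smallest modulus among the singular points: -9/8 + (1/8)*sqrt(177).


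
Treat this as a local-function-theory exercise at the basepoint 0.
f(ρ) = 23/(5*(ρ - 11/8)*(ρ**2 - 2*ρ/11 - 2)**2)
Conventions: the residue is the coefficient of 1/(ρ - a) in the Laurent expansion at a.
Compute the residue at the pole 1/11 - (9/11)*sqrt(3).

The factor ρ**2 - 2*ρ/11 - 2 splits as (ρ - a)(ρ - a') with a = 1/11 - (9/11)*sqrt(3), a' = 1/11 + (9/11)*sqrt(3). At the order-2 pole a set g(ρ) = (ρ - a)^2*f(ρ) = [23/(5*(ρ - 11/8))] / (ρ - a')^2.
Order-2 pole: residue = g'(a); g'(1/11 - (9/11)*sqrt(3)) = -2048/115 + (7658462/754515)*sqrt(3), so the residue is -2048/115 + (7658462/754515)*sqrt(3).

The residue is -2048/115 + (7658462/754515)*sqrt(3).


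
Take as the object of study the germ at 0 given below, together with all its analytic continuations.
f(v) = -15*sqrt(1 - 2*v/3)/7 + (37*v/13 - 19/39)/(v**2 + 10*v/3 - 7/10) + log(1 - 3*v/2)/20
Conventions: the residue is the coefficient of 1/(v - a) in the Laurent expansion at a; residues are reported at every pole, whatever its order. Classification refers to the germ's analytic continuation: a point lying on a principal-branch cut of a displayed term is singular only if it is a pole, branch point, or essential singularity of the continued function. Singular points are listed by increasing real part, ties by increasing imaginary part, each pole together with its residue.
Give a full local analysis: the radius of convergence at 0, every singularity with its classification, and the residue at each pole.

Denominator factor (v**2 + 10*v/3 - 7/10): discriminant 626/45, real irrational roots -5/3 + (1/30)*sqrt(3130) and -5/3 - (1/30)*sqrt(3130); poles of order 1, moduli -5/3 + (1/30)*sqrt(3130) and 5/3 + (1/30)*sqrt(3130).
Branch term (1/20)*log(1 - v/(2/3)): its argument vanishes at v = 2/3, a logarithmic branch point, modulus 2/3.
Branch term (-15/7)*sqrt(1 - v/(3/2)): its argument vanishes at v = 3/2, a square-root branch point, modulus 3/2.
The radius of convergence is the smallest modulus among the singular points: -5/3 + (1/30)*sqrt(3130).
The branch terms are analytic at -5/3 - (1/30)*sqrt(3130) and contribute nothing to the residue; only the rational part matters.
The factor v**2 + 10*v/3 - 7/10 splits as (v - a)(v - a') with a = -5/3 - (1/30)*sqrt(3130), a' = -5/3 + (1/30)*sqrt(3130). At the order-1 pole a set g(v) = (v - a)*(rational part) = [37*v/13 - 19/39] / (v - a').
Simple pole: residue = g(a) at a = -5/3 - (1/30)*sqrt(3130), which is 37/26 + (102/4069)*sqrt(3130).
The branch terms are analytic at -5/3 + (1/30)*sqrt(3130) and contribute nothing to the residue; only the rational part matters.
The factor v**2 + 10*v/3 - 7/10 splits as (v - a)(v - a') with a = -5/3 + (1/30)*sqrt(3130), a' = -5/3 - (1/30)*sqrt(3130). At the order-1 pole a set g(v) = (v - a)*(rational part) = [37*v/13 - 19/39] / (v - a').
Simple pole: residue = g(a) at a = -5/3 + (1/30)*sqrt(3130), which is 37/26 - (102/4069)*sqrt(3130).
List the singular points by increasing real part (a conjugate pair: the negative imaginary part first).

Radius of convergence at 0: -5/3 + (1/30)*sqrt(3130).
At -5/3 - (1/30)*sqrt(3130): a pole of order 1; residue 37/26 + (102/4069)*sqrt(3130).
At -5/3 + (1/30)*sqrt(3130): a pole of order 1; residue 37/26 - (102/4069)*sqrt(3130).
At 2/3: a logarithmic branch point.
At 3/2: an algebraic (square-root) branch point.


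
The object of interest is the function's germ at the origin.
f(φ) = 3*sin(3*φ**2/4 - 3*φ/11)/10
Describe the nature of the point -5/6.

The point is a regular point.

There is no denominator, hence no pole anywhere.
The factor -sin(3*φ**2/4 - 3*φ/11) is entire.
So the germ continues analytically to -5/6.


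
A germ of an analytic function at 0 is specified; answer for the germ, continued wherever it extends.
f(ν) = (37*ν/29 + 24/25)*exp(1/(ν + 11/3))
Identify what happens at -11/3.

The exponent 1/(ν - (-11/3)) has a pole at -11/3, so exp(1/(ν - (-11/3))) takes every nonzero value near it: an essential singularity (not a pole of any order).

The point is an essential singularity.


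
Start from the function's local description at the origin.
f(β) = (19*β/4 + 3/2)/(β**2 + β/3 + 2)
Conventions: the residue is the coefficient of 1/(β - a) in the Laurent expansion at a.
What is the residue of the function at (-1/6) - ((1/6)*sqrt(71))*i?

The factor β**2 + β/3 + 2 splits as (β - a)(β - a') with a = (-1/6) - ((1/6)*sqrt(71))*i, a' = (-1/6) + ((1/6)*sqrt(71))*i. At the order-1 pole a set g(β) = (β - a)*f(β) = [19*β/4 + 3/2] / (β - a').
Simple pole: residue = g(a) at a = (-1/6) - ((1/6)*sqrt(71))*i, which is (19/8) + ((17/568)*sqrt(71))*i.

The residue is (19/8) + ((17/568)*sqrt(71))*i.


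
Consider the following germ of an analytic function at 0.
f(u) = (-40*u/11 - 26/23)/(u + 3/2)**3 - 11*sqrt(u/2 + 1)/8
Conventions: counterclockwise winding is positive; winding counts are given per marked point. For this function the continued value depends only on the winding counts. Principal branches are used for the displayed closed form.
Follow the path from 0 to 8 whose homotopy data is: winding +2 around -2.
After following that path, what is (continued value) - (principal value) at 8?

The rational part is single-valued and drops out of the difference; each branch term changes only by its own monodromy.
(-11/8)*sqrt(1 - u/(-2)): winding +2 is even, the square root returns to the same sheet, contribution 0.
Summing the contributions at u = 8 gives 0.

Continued minus principal equals 0.


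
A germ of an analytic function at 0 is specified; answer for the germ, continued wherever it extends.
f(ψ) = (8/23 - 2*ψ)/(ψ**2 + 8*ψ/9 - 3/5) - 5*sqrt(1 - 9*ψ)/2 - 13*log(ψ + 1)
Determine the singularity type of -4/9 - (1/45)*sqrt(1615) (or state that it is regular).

The point is a pole of order 1.

The denominator factor ψ**2 + 8*ψ/9 - 3/5 vanishes at -4/9 - (1/45)*sqrt(1615) and appears to the power 1; the numerator there equals 256/207 + (2/45)*sqrt(1615), nonzero, and no other factor vanishes.
The branch terms are analytic at this point.
Hence a pole whose order is the multiplicity, 1.


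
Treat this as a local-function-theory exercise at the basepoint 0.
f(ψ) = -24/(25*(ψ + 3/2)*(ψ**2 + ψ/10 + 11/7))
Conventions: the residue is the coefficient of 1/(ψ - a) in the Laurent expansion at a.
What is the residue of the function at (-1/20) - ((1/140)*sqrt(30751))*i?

The residue is (168/1285) - ((4872/5645005)*sqrt(30751))*i.

The factor ψ**2 + ψ/10 + 11/7 splits as (ψ - a)(ψ - a') with a = (-1/20) - ((1/140)*sqrt(30751))*i, a' = (-1/20) + ((1/140)*sqrt(30751))*i. At the order-1 pole a set g(ψ) = (ψ - a)*f(ψ) = [-24/(25*(ψ + 3/2))] / (ψ - a').
Simple pole: residue = g(a) at a = (-1/20) - ((1/140)*sqrt(30751))*i, which is (168/1285) - ((4872/5645005)*sqrt(30751))*i.


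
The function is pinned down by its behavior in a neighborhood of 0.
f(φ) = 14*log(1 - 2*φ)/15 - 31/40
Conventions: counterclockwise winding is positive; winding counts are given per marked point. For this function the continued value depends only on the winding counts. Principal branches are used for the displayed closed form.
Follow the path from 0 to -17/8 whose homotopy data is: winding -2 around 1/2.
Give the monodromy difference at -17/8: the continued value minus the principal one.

The rational part is single-valued and drops out of the difference; each branch term changes only by its own monodromy.
(14/15)*log(1 - φ/(1/2)): each positive loop around 1/2 adds 2*pi*i to the log, so winding -2 contributes (14/15)*(-2)*2*pi*i = -(56/15)*pi*i.
Summing the contributions at φ = -17/8 gives -(56/15)*pi*i.

Continued minus principal equals -(56/15)*pi*i.


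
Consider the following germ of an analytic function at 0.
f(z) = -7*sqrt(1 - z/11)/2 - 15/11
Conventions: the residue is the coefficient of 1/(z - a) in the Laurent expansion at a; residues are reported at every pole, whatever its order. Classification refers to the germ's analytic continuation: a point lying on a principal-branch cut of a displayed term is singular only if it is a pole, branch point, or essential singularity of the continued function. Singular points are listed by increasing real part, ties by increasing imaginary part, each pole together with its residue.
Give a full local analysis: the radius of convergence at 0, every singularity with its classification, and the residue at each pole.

Radius of convergence at 0: 11.
At 11: an algebraic (square-root) branch point.

Branch term (-7/2)*sqrt(1 - z/(11)): its argument vanishes at z = 11, a square-root branch point, modulus 11.
The radius of convergence is the smallest modulus among the singular points: 11.


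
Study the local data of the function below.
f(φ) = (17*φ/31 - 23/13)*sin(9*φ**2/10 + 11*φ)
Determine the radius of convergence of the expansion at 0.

The factor sin(9*φ**2/10 + 11*φ) is entire and contributes no finite singular point.
The polynomial part has no poles.
No finite singular points: the Taylor series at 0 converges everywhere.

The radius of convergence is infinite.


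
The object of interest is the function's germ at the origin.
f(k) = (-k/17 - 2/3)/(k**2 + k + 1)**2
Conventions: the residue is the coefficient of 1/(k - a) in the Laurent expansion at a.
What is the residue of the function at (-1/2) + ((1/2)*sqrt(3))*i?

The factor k**2 + k + 1 splits as (k - a)(k - a') with a = (-1/2) + ((1/2)*sqrt(3))*i, a' = (-1/2) - ((1/2)*sqrt(3))*i. At the order-2 pole a set g(k) = (k - a)^2*f(k) = [-k/17 - 2/3] / (k - a')^2.
Order-2 pole: residue = g'(a); g'((-1/2) + ((1/2)*sqrt(3))*i) = ((65/459)*sqrt(3))*i, so the residue is ((65/459)*sqrt(3))*i.

The residue is ((65/459)*sqrt(3))*i.


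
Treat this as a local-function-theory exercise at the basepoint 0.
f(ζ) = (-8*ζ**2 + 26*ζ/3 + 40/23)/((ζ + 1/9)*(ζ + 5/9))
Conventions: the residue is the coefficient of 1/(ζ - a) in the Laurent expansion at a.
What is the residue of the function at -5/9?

The residue is 5165/414.

At the order-1 pole -5/9 set g(ζ) = (ζ - (-5/9))*f(ζ) = (-8*ζ**2 + 26*ζ/3 + 40/23)/(ζ + 1/9).
Simple pole: residue = g(a) at a = -5/9, which is 5165/414.


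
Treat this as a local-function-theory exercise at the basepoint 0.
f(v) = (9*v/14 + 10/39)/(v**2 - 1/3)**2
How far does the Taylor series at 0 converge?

Denominator factor (v**2 - 1/3)^2: discriminant 4/3, real irrational roots (1/3)*sqrt(3) and -(1/3)*sqrt(3); poles of order 2, moduli (1/3)*sqrt(3) and (1/3)*sqrt(3).
The radius of convergence is the smallest modulus among the singular points: (1/3)*sqrt(3).

The radius of convergence is (1/3)*sqrt(3).


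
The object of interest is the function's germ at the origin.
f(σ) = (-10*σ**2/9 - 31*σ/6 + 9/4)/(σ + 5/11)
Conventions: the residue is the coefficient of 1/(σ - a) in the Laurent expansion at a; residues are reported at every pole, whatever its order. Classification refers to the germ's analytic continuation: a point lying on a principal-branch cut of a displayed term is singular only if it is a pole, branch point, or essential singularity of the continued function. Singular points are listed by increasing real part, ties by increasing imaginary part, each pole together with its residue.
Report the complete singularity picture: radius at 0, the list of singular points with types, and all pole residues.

Radius of convergence at 0: 5/11.
At -5/11: a pole of order 1; residue 19031/4356.

Denominator factor (σ + 5/11): pole of order 1 at -5/11, modulus 5/11.
The radius of convergence is the smallest modulus among the singular points: 5/11.
At the order-1 pole -5/11 set g(σ) = (σ - (-5/11))*f(σ) = -10*σ**2/9 - 31*σ/6 + 9/4.
Simple pole: residue = g(a) at a = -5/11, which is 19031/4356.


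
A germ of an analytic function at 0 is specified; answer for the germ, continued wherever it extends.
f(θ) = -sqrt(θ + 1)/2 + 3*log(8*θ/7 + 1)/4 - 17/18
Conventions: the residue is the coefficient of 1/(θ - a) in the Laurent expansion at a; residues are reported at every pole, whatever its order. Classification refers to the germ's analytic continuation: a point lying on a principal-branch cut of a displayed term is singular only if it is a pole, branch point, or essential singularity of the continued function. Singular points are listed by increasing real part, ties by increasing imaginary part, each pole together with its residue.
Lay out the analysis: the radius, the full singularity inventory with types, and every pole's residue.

Radius of convergence at 0: 7/8.
At -1: an algebraic (square-root) branch point.
At -7/8: a logarithmic branch point.

Branch term (3/4)*log(1 - θ/(-7/8)): its argument vanishes at θ = -7/8, a logarithmic branch point, modulus 7/8.
Branch term (-1/2)*sqrt(1 - θ/(-1)): its argument vanishes at θ = -1, a square-root branch point, modulus 1.
The radius of convergence is the smallest modulus among the singular points: 7/8.
List the singular points by increasing real part (a conjugate pair: the negative imaginary part first).


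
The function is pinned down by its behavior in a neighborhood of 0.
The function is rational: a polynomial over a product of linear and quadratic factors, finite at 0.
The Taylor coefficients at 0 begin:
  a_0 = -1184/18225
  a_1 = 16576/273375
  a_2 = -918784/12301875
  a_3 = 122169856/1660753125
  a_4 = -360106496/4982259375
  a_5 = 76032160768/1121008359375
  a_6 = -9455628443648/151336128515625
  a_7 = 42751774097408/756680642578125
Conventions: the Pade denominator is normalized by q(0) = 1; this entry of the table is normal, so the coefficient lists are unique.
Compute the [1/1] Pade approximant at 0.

Taylor coefficients needed (read off): a_0 = -1184/18225, a_1 = 16576/273375, a_2 = -918784/12301875.
Write the denominator as Q(x) = 1 + q1*x. Requiring Q*f - P = O(x^3) with deg P <= 1 kills the coefficients of x^2..x^2 in Q*f:
  x^2: a_2 + q1*a_1 = 0, i.e. -918784/12301875 + (16576/273375)*q1 = 0.
Solving this linear system: q1 = 388/315.
The numerator is Q*f truncated at degree 1: P0 = a_0 = -1184/18225; P1 = a_1 + q1*a_0 = -111296/5740875.

The Pade approximant has numerator coefficients [-1184/18225, -111296/5740875]; denominator coefficients [1, 388/315].


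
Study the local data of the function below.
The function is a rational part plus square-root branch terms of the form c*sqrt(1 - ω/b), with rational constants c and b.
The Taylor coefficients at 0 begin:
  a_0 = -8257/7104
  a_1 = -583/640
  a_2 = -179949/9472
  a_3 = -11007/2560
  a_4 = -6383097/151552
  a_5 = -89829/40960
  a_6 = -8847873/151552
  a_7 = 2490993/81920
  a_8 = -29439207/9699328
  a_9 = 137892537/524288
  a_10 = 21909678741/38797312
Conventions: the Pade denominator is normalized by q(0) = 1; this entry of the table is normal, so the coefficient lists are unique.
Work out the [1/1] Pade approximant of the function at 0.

Taylor coefficients needed (read off): a_0 = -8257/7104, a_1 = -583/640, a_2 = -179949/9472.
Write the denominator as Q(ω) = 1 + q1*ω. Requiring Q*f - P = O(ω^3) with deg P <= 1 kills the coefficients of ω^2..ω^2 in Q*f:
  ω^2: a_2 + q1*a_1 = 0, i.e. -179949/9472 + (-583/640)*q1 = 0.
Solving this linear system: q1 = -81795/3922.
The numerator is Q*f truncated at degree 1: P0 = a_0 = -8257/7104; P1 = a_1 + q1*a_0 = 541667397/23218240.

The Pade approximant has numerator coefficients [-8257/7104, 541667397/23218240]; denominator coefficients [1, -81795/3922].
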